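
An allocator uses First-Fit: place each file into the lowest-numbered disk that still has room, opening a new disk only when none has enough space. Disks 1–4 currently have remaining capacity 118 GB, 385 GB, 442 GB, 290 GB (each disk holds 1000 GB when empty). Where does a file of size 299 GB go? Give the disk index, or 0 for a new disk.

Disks with room: disk 2 (385 GB), disk 3 (442 GB).
The first with room is disk 2.

2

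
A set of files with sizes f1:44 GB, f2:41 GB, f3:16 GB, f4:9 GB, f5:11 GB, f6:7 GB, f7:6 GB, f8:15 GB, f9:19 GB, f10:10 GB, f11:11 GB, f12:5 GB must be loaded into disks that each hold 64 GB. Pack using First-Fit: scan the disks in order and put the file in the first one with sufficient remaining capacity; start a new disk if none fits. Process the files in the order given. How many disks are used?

4 disks

disk 1: place f1 (44 GB), 20 GB left
disk 2: place f2 (41 GB), 23 GB left
disk 1: place f3 (16 GB), 4 GB left
disk 2: place f4 (9 GB), 14 GB left
disk 2: place f5 (11 GB), 3 GB left
disk 3: place f6 (7 GB), 57 GB left
disk 3: place f7 (6 GB), 51 GB left
disk 3: place f8 (15 GB), 36 GB left
disk 3: place f9 (19 GB), 17 GB left
disk 3: place f10 (10 GB), 7 GB left
disk 4: place f11 (11 GB), 53 GB left
disk 3: place f12 (5 GB), 2 GB left
Final disks: [44,16] [41,9,11] [7,6,15,19,10,5] [11].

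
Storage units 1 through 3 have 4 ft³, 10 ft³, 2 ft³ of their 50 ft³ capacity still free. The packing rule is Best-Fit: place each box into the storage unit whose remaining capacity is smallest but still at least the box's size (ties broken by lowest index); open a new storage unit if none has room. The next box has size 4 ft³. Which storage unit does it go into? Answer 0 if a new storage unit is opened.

1

Storage units with room: storage unit 1 (4 ft³), storage unit 2 (10 ft³).
Tightest fit is storage unit 1 with 4 ft³ free.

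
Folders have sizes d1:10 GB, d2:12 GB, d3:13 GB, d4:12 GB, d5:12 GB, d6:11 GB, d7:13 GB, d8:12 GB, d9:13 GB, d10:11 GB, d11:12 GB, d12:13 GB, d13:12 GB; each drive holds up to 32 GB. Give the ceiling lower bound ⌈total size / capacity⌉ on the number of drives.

5 drives

Total size = 10 + 12 + 13 + 12 + 12 + 11 + 13 + 12 + 13 + 11 + 12 + 13 + 12 = 156 GB.
⌈156 / 32⌉ = 5.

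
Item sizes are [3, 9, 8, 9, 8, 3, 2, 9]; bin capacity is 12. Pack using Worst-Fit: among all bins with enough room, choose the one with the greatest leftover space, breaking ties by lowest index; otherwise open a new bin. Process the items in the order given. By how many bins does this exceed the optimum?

Worst-Fit: [3,9] [8,3] [9] [8,2] [9] → 5 bins.
Total size 51; any packing needs at least ⌈51/12⌉ = 5 bins.
So 5 is already optimal.

0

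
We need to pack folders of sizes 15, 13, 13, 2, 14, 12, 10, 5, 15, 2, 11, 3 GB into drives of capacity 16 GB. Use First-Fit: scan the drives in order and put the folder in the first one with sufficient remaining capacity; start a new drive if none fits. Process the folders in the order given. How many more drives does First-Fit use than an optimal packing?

First-Fit: [15] [13,2] [13,2] [14] [12,3] [10,5] [15] [11] → 8 drives.
Total size 115 GB; any packing needs at least ⌈115/16⌉ = 8 drives.
So 8 is already optimal.

0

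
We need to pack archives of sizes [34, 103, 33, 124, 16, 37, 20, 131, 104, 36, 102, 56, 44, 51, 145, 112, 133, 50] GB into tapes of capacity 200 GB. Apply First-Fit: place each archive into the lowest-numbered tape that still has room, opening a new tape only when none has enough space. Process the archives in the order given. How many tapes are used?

8 tapes

34 GB → tape 1 (remaining 166 GB)
103 GB → tape 1 (remaining 63 GB)
33 GB → tape 1 (remaining 30 GB)
124 GB → tape 2 (remaining 76 GB)
16 GB → tape 1 (remaining 14 GB)
37 GB → tape 2 (remaining 39 GB)
20 GB → tape 2 (remaining 19 GB)
131 GB → tape 3 (remaining 69 GB)
104 GB → tape 4 (remaining 96 GB)
36 GB → tape 3 (remaining 33 GB)
102 GB → tape 5 (remaining 98 GB)
56 GB → tape 4 (remaining 40 GB)
44 GB → tape 5 (remaining 54 GB)
51 GB → tape 5 (remaining 3 GB)
145 GB → tape 6 (remaining 55 GB)
112 GB → tape 7 (remaining 88 GB)
133 GB → tape 8 (remaining 67 GB)
50 GB → tape 6 (remaining 5 GB)
Final tapes: [34,103,33,16] [124,37,20] [131,36] [104,56] [102,44,51] [145,50] [112] [133].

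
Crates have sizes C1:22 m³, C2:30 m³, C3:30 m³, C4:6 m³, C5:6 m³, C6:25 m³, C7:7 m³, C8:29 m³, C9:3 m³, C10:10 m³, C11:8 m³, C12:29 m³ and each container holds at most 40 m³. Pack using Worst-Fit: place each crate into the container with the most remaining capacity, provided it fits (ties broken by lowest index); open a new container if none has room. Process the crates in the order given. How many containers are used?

Put C1 (22 m³) in container 1; 18 m³ remain.
Put C2 (30 m³) in container 2; 10 m³ remain.
Put C3 (30 m³) in container 3; 10 m³ remain.
Put C4 (6 m³) in container 1; 12 m³ remain.
Put C5 (6 m³) in container 1; 6 m³ remain.
Put C6 (25 m³) in container 4; 15 m³ remain.
Put C7 (7 m³) in container 4; 8 m³ remain.
Put C8 (29 m³) in container 5; 11 m³ remain.
Put C9 (3 m³) in container 5; 8 m³ remain.
Put C10 (10 m³) in container 2; 0 m³ remain.
Put C11 (8 m³) in container 3; 2 m³ remain.
Put C12 (29 m³) in container 6; 11 m³ remain.
Final containers: [22,6,6] [30,10] [30,8] [25,7] [29,3] [29].

6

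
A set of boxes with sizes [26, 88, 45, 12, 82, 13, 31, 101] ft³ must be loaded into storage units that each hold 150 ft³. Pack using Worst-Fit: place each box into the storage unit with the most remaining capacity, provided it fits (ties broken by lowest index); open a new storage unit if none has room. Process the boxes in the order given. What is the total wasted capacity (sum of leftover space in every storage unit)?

52

storage unit 1: place 26 ft³, 124 ft³ left
storage unit 1: place 88 ft³, 36 ft³ left
storage unit 2: place 45 ft³, 105 ft³ left
storage unit 2: place 12 ft³, 93 ft³ left
storage unit 2: place 82 ft³, 11 ft³ left
storage unit 1: place 13 ft³, 23 ft³ left
storage unit 3: place 31 ft³, 119 ft³ left
storage unit 3: place 101 ft³, 18 ft³ left
3 storage units × 150 ft³ = 450 ft³; used 398 ft³; unused 52 ft³.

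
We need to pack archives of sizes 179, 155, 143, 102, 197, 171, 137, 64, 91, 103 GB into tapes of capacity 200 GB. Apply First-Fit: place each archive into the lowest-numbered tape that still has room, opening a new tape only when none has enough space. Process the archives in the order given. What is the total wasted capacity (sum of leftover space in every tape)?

258

179 GB → tape 1 (remaining 21 GB)
155 GB → tape 2 (remaining 45 GB)
143 GB → tape 3 (remaining 57 GB)
102 GB → tape 4 (remaining 98 GB)
197 GB → tape 5 (remaining 3 GB)
171 GB → tape 6 (remaining 29 GB)
137 GB → tape 7 (remaining 63 GB)
64 GB → tape 4 (remaining 34 GB)
91 GB → tape 8 (remaining 109 GB)
103 GB → tape 8 (remaining 6 GB)
8 tapes × 200 GB = 1600 GB; used 1342 GB; unused 258 GB.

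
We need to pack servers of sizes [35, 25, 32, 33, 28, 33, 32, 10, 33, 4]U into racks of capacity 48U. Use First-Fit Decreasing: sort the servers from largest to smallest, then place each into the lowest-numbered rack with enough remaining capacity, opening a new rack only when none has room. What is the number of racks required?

8

Sorted descending: 35, 33, 33, 33, 32, 32, 28, 25, 10, 4.
rack 1: place 35U, 13U left
rack 2: place 33U, 15U left
rack 3: place 33U, 15U left
rack 4: place 33U, 15U left
rack 5: place 32U, 16U left
rack 6: place 32U, 16U left
rack 7: place 28U, 20U left
rack 8: place 25U, 23U left
rack 1: place 10U, 3U left
rack 2: place 4U, 11U left
Final racks: [35,10] [33,4] [33] [33] [32] [32] [28] [25].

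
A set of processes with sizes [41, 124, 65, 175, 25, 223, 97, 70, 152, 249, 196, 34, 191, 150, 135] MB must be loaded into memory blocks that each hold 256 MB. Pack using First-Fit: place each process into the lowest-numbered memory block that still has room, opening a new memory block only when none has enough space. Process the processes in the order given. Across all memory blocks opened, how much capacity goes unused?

377

Put 41 MB in memory block 1; 215 MB remain.
Put 124 MB in memory block 1; 91 MB remain.
Put 65 MB in memory block 1; 26 MB remain.
Put 175 MB in memory block 2; 81 MB remain.
Put 25 MB in memory block 1; 1 MB remain.
Put 223 MB in memory block 3; 33 MB remain.
Put 97 MB in memory block 4; 159 MB remain.
Put 70 MB in memory block 2; 11 MB remain.
Put 152 MB in memory block 4; 7 MB remain.
Put 249 MB in memory block 5; 7 MB remain.
Put 196 MB in memory block 6; 60 MB remain.
Put 34 MB in memory block 6; 26 MB remain.
Put 191 MB in memory block 7; 65 MB remain.
Put 150 MB in memory block 8; 106 MB remain.
Put 135 MB in memory block 9; 121 MB remain.
9 memory blocks × 256 MB = 2304 MB; used 1927 MB; unused 377 MB.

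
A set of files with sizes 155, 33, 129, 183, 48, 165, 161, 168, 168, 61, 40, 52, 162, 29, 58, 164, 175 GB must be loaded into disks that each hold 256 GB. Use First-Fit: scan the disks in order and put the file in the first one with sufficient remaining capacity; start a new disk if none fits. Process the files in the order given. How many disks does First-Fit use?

disk 1: place 155 GB, 101 GB left
disk 1: place 33 GB, 68 GB left
disk 2: place 129 GB, 127 GB left
disk 3: place 183 GB, 73 GB left
disk 1: place 48 GB, 20 GB left
disk 4: place 165 GB, 91 GB left
disk 5: place 161 GB, 95 GB left
disk 6: place 168 GB, 88 GB left
disk 7: place 168 GB, 88 GB left
disk 2: place 61 GB, 66 GB left
disk 2: place 40 GB, 26 GB left
disk 3: place 52 GB, 21 GB left
disk 8: place 162 GB, 94 GB left
disk 4: place 29 GB, 62 GB left
disk 4: place 58 GB, 4 GB left
disk 9: place 164 GB, 92 GB left
disk 10: place 175 GB, 81 GB left
Final disks: [155,33,48] [129,61,40] [183,52] [165,29,58] [161] [168] [168] [162] [164] [175].

10 disks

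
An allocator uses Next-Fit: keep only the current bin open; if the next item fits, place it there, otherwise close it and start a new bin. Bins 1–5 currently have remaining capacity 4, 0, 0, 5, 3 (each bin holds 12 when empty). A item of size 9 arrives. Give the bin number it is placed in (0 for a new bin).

Next-Fit only looks at bin 5, which has 3 free.
9 does not fit, so a new bin is opened.

0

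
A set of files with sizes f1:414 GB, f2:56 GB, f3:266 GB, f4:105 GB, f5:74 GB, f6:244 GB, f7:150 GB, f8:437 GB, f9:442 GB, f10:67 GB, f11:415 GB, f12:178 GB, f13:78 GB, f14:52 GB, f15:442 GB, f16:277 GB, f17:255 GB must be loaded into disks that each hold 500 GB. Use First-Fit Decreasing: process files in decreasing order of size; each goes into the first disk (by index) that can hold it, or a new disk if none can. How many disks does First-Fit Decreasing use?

Sorted descending: 442, 442, 437, 415, 414, 277, 266, 255, 244, 178, 150, 105, 78, 74, 67, 56, 52.
disk 1: place 442 GB, 58 GB left
disk 2: place 442 GB, 58 GB left
disk 3: place 437 GB, 63 GB left
disk 4: place 415 GB, 85 GB left
disk 5: place 414 GB, 86 GB left
disk 6: place 277 GB, 223 GB left
disk 7: place 266 GB, 234 GB left
disk 8: place 255 GB, 245 GB left
disk 8: place 244 GB, 1 GB left
disk 6: place 178 GB, 45 GB left
disk 7: place 150 GB, 84 GB left
disk 9: place 105 GB, 395 GB left
disk 4: place 78 GB, 7 GB left
disk 5: place 74 GB, 12 GB left
disk 7: place 67 GB, 17 GB left
disk 1: place 56 GB, 2 GB left
disk 2: place 52 GB, 6 GB left

9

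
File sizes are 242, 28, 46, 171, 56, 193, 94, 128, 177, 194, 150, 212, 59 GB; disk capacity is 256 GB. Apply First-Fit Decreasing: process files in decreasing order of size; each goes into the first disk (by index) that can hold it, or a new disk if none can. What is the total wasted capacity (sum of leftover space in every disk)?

298

Sorted descending: 242, 212, 194, 193, 177, 171, 150, 128, 94, 59, 56, 46, 28.
disk 1: place 242 GB, 14 GB left
disk 2: place 212 GB, 44 GB left
disk 3: place 194 GB, 62 GB left
disk 4: place 193 GB, 63 GB left
disk 5: place 177 GB, 79 GB left
disk 6: place 171 GB, 85 GB left
disk 7: place 150 GB, 106 GB left
disk 8: place 128 GB, 128 GB left
disk 7: place 94 GB, 12 GB left
disk 3: place 59 GB, 3 GB left
disk 4: place 56 GB, 7 GB left
disk 5: place 46 GB, 33 GB left
disk 2: place 28 GB, 16 GB left
8 disks × 256 GB = 2048 GB; used 1750 GB; unused 298 GB.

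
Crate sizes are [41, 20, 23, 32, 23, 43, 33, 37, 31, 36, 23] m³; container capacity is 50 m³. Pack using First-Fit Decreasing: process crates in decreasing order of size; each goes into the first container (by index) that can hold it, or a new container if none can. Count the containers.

9

Sorted descending: 43, 41, 37, 36, 33, 32, 31, 23, 23, 23, 20.
container 1: place 43 m³, 7 m³ left
container 2: place 41 m³, 9 m³ left
container 3: place 37 m³, 13 m³ left
container 4: place 36 m³, 14 m³ left
container 5: place 33 m³, 17 m³ left
container 6: place 32 m³, 18 m³ left
container 7: place 31 m³, 19 m³ left
container 8: place 23 m³, 27 m³ left
container 8: place 23 m³, 4 m³ left
container 9: place 23 m³, 27 m³ left
container 9: place 20 m³, 7 m³ left
Final containers: [43] [41] [37] [36] [33] [32] [31] [23,23] [23,20].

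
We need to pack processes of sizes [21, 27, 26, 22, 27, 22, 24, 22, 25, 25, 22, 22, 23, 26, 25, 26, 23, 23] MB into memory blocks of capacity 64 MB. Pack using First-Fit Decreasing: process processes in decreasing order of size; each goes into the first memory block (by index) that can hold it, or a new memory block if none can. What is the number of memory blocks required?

Sorted descending: 27, 27, 26, 26, 26, 25, 25, 25, 24, 23, 23, 23, 22, 22, 22, 22, 22, 21.
memory block 1: place 27 MB, 37 MB left
memory block 1: place 27 MB, 10 MB left
memory block 2: place 26 MB, 38 MB left
memory block 2: place 26 MB, 12 MB left
memory block 3: place 26 MB, 38 MB left
memory block 3: place 25 MB, 13 MB left
memory block 4: place 25 MB, 39 MB left
memory block 4: place 25 MB, 14 MB left
memory block 5: place 24 MB, 40 MB left
memory block 5: place 23 MB, 17 MB left
memory block 6: place 23 MB, 41 MB left
memory block 6: place 23 MB, 18 MB left
memory block 7: place 22 MB, 42 MB left
memory block 7: place 22 MB, 20 MB left
memory block 8: place 22 MB, 42 MB left
memory block 8: place 22 MB, 20 MB left
memory block 9: place 22 MB, 42 MB left
memory block 9: place 21 MB, 21 MB left

9 memory blocks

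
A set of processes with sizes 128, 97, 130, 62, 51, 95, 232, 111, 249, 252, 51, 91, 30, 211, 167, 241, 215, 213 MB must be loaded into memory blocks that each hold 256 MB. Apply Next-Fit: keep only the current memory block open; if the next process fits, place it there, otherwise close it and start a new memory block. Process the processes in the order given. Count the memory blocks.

memory block 1: place 128 MB, 128 MB left
memory block 1: place 97 MB, 31 MB left
memory block 2: place 130 MB, 126 MB left
memory block 2: place 62 MB, 64 MB left
memory block 2: place 51 MB, 13 MB left
memory block 3: place 95 MB, 161 MB left
memory block 4: place 232 MB, 24 MB left
memory block 5: place 111 MB, 145 MB left
memory block 6: place 249 MB, 7 MB left
memory block 7: place 252 MB, 4 MB left
memory block 8: place 51 MB, 205 MB left
memory block 8: place 91 MB, 114 MB left
memory block 8: place 30 MB, 84 MB left
memory block 9: place 211 MB, 45 MB left
memory block 10: place 167 MB, 89 MB left
memory block 11: place 241 MB, 15 MB left
memory block 12: place 215 MB, 41 MB left
memory block 13: place 213 MB, 43 MB left
Final memory blocks: [128,97] [130,62,51] [95] [232] [111] [249] [252] [51,91,30] [211] [167] [241] [215] [213].

13 memory blocks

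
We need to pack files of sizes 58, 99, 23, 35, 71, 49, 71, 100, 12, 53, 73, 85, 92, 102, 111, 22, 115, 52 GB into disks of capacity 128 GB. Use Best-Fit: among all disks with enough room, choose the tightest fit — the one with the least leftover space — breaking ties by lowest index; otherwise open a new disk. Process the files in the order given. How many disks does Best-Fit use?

disk 1: place 58 GB, 70 GB left
disk 2: place 99 GB, 29 GB left
disk 2: place 23 GB, 6 GB left
disk 1: place 35 GB, 35 GB left
disk 3: place 71 GB, 57 GB left
disk 3: place 49 GB, 8 GB left
disk 4: place 71 GB, 57 GB left
disk 5: place 100 GB, 28 GB left
disk 5: place 12 GB, 16 GB left
disk 4: place 53 GB, 4 GB left
disk 6: place 73 GB, 55 GB left
disk 7: place 85 GB, 43 GB left
disk 8: place 92 GB, 36 GB left
disk 9: place 102 GB, 26 GB left
disk 10: place 111 GB, 17 GB left
disk 9: place 22 GB, 4 GB left
disk 11: place 115 GB, 13 GB left
disk 6: place 52 GB, 3 GB left

11 disks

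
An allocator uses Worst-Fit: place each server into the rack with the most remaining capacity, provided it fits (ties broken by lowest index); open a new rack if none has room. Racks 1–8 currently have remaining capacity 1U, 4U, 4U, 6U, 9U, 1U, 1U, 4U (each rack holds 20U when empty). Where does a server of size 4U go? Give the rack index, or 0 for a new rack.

Racks with room: rack 2 (4U), rack 3 (4U), rack 4 (6U), rack 5 (9U), rack 8 (4U).
Most room is rack 5 with 9U free.

5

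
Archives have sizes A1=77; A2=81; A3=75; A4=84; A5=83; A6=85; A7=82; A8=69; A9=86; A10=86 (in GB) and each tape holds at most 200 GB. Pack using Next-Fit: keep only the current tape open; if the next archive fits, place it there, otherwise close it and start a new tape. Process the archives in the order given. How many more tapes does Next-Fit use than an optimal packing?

0

Next-Fit: [77,81] [75,84] [83,85] [82,69] [86,86] → 5 tapes.
Total size 808 GB; any packing needs at least ⌈808/200⌉ = 5 tapes.
So 5 is already optimal.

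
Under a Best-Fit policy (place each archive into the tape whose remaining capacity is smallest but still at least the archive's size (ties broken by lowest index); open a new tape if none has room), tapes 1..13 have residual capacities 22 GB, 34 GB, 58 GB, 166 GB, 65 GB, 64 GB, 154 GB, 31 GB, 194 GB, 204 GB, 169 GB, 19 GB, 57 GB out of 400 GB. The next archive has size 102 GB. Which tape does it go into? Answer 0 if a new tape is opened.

Tapes with room: tape 4 (166 GB), tape 7 (154 GB), tape 9 (194 GB), tape 10 (204 GB), tape 11 (169 GB).
Tightest fit is tape 7 with 154 GB free.

7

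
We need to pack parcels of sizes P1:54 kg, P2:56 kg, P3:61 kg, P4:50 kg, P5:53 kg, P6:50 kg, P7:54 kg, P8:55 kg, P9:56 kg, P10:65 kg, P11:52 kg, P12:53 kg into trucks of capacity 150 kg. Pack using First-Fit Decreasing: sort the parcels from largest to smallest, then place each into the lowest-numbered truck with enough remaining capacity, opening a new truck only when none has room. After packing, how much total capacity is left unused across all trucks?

Sorted descending: 65, 61, 56, 56, 55, 54, 54, 53, 53, 52, 50, 50.
Put 65 kg in truck 1; 85 kg remain.
Put 61 kg in truck 1; 24 kg remain.
Put 56 kg in truck 2; 94 kg remain.
Put 56 kg in truck 2; 38 kg remain.
Put 55 kg in truck 3; 95 kg remain.
Put 54 kg in truck 3; 41 kg remain.
Put 54 kg in truck 4; 96 kg remain.
Put 53 kg in truck 4; 43 kg remain.
Put 53 kg in truck 5; 97 kg remain.
Put 52 kg in truck 5; 45 kg remain.
Put 50 kg in truck 6; 100 kg remain.
Put 50 kg in truck 6; 50 kg remain.
6 trucks × 150 kg = 900 kg; used 659 kg; unused 241 kg.

241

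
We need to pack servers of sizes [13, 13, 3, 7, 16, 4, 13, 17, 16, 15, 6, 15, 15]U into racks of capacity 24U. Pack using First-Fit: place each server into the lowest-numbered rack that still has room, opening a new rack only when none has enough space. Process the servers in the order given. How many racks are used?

9 racks

13U → rack 1 (remaining 11U)
13U → rack 2 (remaining 11U)
3U → rack 1 (remaining 8U)
7U → rack 1 (remaining 1U)
16U → rack 3 (remaining 8U)
4U → rack 2 (remaining 7U)
13U → rack 4 (remaining 11U)
17U → rack 5 (remaining 7U)
16U → rack 6 (remaining 8U)
15U → rack 7 (remaining 9U)
6U → rack 2 (remaining 1U)
15U → rack 8 (remaining 9U)
15U → rack 9 (remaining 9U)
Final racks: [13,3,7] [13,4,6] [16] [13] [17] [16] [15] [15] [15].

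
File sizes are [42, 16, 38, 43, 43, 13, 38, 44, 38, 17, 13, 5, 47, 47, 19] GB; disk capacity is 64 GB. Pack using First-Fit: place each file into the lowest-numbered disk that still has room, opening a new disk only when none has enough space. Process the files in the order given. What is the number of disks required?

9

disk 1: place 42 GB, 22 GB left
disk 1: place 16 GB, 6 GB left
disk 2: place 38 GB, 26 GB left
disk 3: place 43 GB, 21 GB left
disk 4: place 43 GB, 21 GB left
disk 2: place 13 GB, 13 GB left
disk 5: place 38 GB, 26 GB left
disk 6: place 44 GB, 20 GB left
disk 7: place 38 GB, 26 GB left
disk 3: place 17 GB, 4 GB left
disk 2: place 13 GB, 0 GB left
disk 1: place 5 GB, 1 GB left
disk 8: place 47 GB, 17 GB left
disk 9: place 47 GB, 17 GB left
disk 4: place 19 GB, 2 GB left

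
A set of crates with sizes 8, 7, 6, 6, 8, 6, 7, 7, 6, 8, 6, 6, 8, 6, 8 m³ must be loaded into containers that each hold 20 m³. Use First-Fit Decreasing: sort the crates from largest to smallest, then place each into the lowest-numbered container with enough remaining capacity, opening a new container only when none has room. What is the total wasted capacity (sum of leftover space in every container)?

17

Sorted descending: 8, 8, 8, 8, 8, 7, 7, 7, 6, 6, 6, 6, 6, 6, 6.
8 m³ → container 1 (remaining 12 m³)
8 m³ → container 1 (remaining 4 m³)
8 m³ → container 2 (remaining 12 m³)
8 m³ → container 2 (remaining 4 m³)
8 m³ → container 3 (remaining 12 m³)
7 m³ → container 3 (remaining 5 m³)
7 m³ → container 4 (remaining 13 m³)
7 m³ → container 4 (remaining 6 m³)
6 m³ → container 4 (remaining 0 m³)
6 m³ → container 5 (remaining 14 m³)
6 m³ → container 5 (remaining 8 m³)
6 m³ → container 5 (remaining 2 m³)
6 m³ → container 6 (remaining 14 m³)
6 m³ → container 6 (remaining 8 m³)
6 m³ → container 6 (remaining 2 m³)
6 containers × 20 m³ = 120 m³; used 103 m³; unused 17 m³.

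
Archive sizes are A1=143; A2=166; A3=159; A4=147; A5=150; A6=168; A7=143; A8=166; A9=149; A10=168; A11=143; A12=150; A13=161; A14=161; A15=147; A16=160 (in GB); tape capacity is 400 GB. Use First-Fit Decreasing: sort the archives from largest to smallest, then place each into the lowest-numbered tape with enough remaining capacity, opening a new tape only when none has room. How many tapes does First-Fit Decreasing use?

8 tapes

Sorted descending: 168, 168, 166, 166, 161, 161, 160, 159, 150, 150, 149, 147, 147, 143, 143, 143.
Put 168 GB in tape 1; 232 GB remain.
Put 168 GB in tape 1; 64 GB remain.
Put 166 GB in tape 2; 234 GB remain.
Put 166 GB in tape 2; 68 GB remain.
Put 161 GB in tape 3; 239 GB remain.
Put 161 GB in tape 3; 78 GB remain.
Put 160 GB in tape 4; 240 GB remain.
Put 159 GB in tape 4; 81 GB remain.
Put 150 GB in tape 5; 250 GB remain.
Put 150 GB in tape 5; 100 GB remain.
Put 149 GB in tape 6; 251 GB remain.
Put 147 GB in tape 6; 104 GB remain.
Put 147 GB in tape 7; 253 GB remain.
Put 143 GB in tape 7; 110 GB remain.
Put 143 GB in tape 8; 257 GB remain.
Put 143 GB in tape 8; 114 GB remain.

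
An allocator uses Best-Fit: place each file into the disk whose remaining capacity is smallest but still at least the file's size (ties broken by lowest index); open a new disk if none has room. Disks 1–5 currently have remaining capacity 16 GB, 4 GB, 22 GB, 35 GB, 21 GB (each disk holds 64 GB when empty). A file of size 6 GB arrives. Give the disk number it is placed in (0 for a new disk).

Disks with room: disk 1 (16 GB), disk 3 (22 GB), disk 4 (35 GB), disk 5 (21 GB).
Tightest fit is disk 1 with 16 GB free.

1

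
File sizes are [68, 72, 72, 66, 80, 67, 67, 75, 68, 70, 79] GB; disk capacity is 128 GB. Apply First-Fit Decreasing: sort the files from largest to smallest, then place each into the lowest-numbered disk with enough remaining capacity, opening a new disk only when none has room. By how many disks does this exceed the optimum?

First-Fit Decreasing: [80] [79] [75] [72] [72] [70] [68] [68] [67] [67] [66] → 11 disks.
11 files exceed 64 GB (half the capacity), and no two of those can share a disk, so at least 11 disks are needed.
So 11 is already optimal.

0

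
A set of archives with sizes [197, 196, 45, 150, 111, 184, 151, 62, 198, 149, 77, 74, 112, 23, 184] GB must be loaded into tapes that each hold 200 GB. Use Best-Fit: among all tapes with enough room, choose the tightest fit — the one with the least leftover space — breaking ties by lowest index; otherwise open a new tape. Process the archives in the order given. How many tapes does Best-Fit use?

11

Put 197 GB in tape 1; 3 GB remain.
Put 196 GB in tape 2; 4 GB remain.
Put 45 GB in tape 3; 155 GB remain.
Put 150 GB in tape 3; 5 GB remain.
Put 111 GB in tape 4; 89 GB remain.
Put 184 GB in tape 5; 16 GB remain.
Put 151 GB in tape 6; 49 GB remain.
Put 62 GB in tape 4; 27 GB remain.
Put 198 GB in tape 7; 2 GB remain.
Put 149 GB in tape 8; 51 GB remain.
Put 77 GB in tape 9; 123 GB remain.
Put 74 GB in tape 9; 49 GB remain.
Put 112 GB in tape 10; 88 GB remain.
Put 23 GB in tape 4; 4 GB remain.
Put 184 GB in tape 11; 16 GB remain.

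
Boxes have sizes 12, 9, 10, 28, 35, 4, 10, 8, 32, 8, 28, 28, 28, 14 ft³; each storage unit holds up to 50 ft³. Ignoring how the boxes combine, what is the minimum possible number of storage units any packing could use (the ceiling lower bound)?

6

Total size = 12 + 9 + 10 + 28 + 35 + 4 + 10 + 8 + 32 + 8 + 28 + 28 + 28 + 14 = 254 ft³.
⌈254 / 50⌉ = 6.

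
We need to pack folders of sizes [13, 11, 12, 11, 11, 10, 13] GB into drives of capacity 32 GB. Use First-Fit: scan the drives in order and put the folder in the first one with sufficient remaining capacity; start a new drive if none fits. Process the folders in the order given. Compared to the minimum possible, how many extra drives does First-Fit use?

1

First-Fit: [13,11] [12,11] [11,10] [13] → 4 drives.
Total size 81 GB; any packing needs at least ⌈81/32⌉ = 3 drives.
An optimal packing achieves that bound: [13,13] [12,11] [11,11,10] → 3 drives.
Excess: 4 − 3 = 1.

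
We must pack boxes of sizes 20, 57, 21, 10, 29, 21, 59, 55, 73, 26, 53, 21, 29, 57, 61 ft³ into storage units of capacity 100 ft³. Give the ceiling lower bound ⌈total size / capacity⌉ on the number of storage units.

Total size = 20 + 57 + 21 + 10 + 29 + 21 + 59 + 55 + 73 + 26 + 53 + 21 + 29 + 57 + 61 = 592 ft³.
⌈592 / 100⌉ = 6.

6 storage units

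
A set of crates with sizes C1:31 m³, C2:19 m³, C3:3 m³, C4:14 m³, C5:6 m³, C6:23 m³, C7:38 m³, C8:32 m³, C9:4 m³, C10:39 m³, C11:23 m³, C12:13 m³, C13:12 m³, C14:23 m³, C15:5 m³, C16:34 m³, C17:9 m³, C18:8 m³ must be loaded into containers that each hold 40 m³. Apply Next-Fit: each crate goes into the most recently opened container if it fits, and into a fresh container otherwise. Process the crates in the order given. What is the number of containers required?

C1 (31 m³) → container 1 (remaining 9 m³)
C2 (19 m³) → container 2 (remaining 21 m³)
C3 (3 m³) → container 2 (remaining 18 m³)
C4 (14 m³) → container 2 (remaining 4 m³)
C5 (6 m³) → container 3 (remaining 34 m³)
C6 (23 m³) → container 3 (remaining 11 m³)
C7 (38 m³) → container 4 (remaining 2 m³)
C8 (32 m³) → container 5 (remaining 8 m³)
C9 (4 m³) → container 5 (remaining 4 m³)
C10 (39 m³) → container 6 (remaining 1 m³)
C11 (23 m³) → container 7 (remaining 17 m³)
C12 (13 m³) → container 7 (remaining 4 m³)
C13 (12 m³) → container 8 (remaining 28 m³)
C14 (23 m³) → container 8 (remaining 5 m³)
C15 (5 m³) → container 8 (remaining 0 m³)
C16 (34 m³) → container 9 (remaining 6 m³)
C17 (9 m³) → container 10 (remaining 31 m³)
C18 (8 m³) → container 10 (remaining 23 m³)
Final containers: [31] [19,3,14] [6,23] [38] [32,4] [39] [23,13] [12,23,5] [34] [9,8].

10 containers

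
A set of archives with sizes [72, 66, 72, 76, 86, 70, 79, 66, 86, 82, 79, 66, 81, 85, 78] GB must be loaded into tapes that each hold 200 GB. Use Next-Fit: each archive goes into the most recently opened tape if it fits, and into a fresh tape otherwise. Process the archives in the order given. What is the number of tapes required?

tape 1: place 72 GB, 128 GB left
tape 1: place 66 GB, 62 GB left
tape 2: place 72 GB, 128 GB left
tape 2: place 76 GB, 52 GB left
tape 3: place 86 GB, 114 GB left
tape 3: place 70 GB, 44 GB left
tape 4: place 79 GB, 121 GB left
tape 4: place 66 GB, 55 GB left
tape 5: place 86 GB, 114 GB left
tape 5: place 82 GB, 32 GB left
tape 6: place 79 GB, 121 GB left
tape 6: place 66 GB, 55 GB left
tape 7: place 81 GB, 119 GB left
tape 7: place 85 GB, 34 GB left
tape 8: place 78 GB, 122 GB left

8 tapes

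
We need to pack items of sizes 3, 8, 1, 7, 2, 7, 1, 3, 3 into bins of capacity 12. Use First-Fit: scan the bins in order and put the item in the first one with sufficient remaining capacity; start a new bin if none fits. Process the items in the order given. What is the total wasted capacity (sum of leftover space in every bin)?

bin 1: place 3, 9 left
bin 1: place 8, 1 left
bin 1: place 1, 0 left
bin 2: place 7, 5 left
bin 2: place 2, 3 left
bin 3: place 7, 5 left
bin 2: place 1, 2 left
bin 3: place 3, 2 left
bin 4: place 3, 9 left
4 bins × 12 = 48; used 35; unused 13.

13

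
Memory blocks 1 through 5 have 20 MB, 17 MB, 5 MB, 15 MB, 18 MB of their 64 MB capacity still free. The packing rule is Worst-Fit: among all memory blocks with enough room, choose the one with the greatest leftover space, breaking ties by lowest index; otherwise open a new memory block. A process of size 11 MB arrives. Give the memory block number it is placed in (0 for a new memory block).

1

Memory blocks with room: memory block 1 (20 MB), memory block 2 (17 MB), memory block 4 (15 MB), memory block 5 (18 MB).
Most room is memory block 1 with 20 MB free.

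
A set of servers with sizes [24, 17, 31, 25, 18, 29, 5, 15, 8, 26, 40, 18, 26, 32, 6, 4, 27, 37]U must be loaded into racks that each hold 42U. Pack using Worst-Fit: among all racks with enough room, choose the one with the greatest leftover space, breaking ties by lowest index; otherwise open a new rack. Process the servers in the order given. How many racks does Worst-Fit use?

rack 1: place 24U, 18U left
rack 1: place 17U, 1U left
rack 2: place 31U, 11U left
rack 3: place 25U, 17U left
rack 4: place 18U, 24U left
rack 5: place 29U, 13U left
rack 4: place 5U, 19U left
rack 4: place 15U, 4U left
rack 3: place 8U, 9U left
rack 6: place 26U, 16U left
rack 7: place 40U, 2U left
rack 8: place 18U, 24U left
rack 9: place 26U, 16U left
rack 10: place 32U, 10U left
rack 8: place 6U, 18U left
rack 8: place 4U, 14U left
rack 11: place 27U, 15U left
rack 12: place 37U, 5U left

12 racks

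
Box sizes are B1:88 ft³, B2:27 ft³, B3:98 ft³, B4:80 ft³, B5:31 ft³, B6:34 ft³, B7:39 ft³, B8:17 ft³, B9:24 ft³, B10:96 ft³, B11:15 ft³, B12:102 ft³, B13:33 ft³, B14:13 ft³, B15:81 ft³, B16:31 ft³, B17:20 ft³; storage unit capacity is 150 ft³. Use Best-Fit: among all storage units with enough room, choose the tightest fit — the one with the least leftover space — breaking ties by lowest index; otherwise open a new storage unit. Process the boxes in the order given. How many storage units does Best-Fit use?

B1 (88 ft³) → storage unit 1 (remaining 62 ft³)
B2 (27 ft³) → storage unit 1 (remaining 35 ft³)
B3 (98 ft³) → storage unit 2 (remaining 52 ft³)
B4 (80 ft³) → storage unit 3 (remaining 70 ft³)
B5 (31 ft³) → storage unit 1 (remaining 4 ft³)
B6 (34 ft³) → storage unit 2 (remaining 18 ft³)
B7 (39 ft³) → storage unit 3 (remaining 31 ft³)
B8 (17 ft³) → storage unit 2 (remaining 1 ft³)
B9 (24 ft³) → storage unit 3 (remaining 7 ft³)
B10 (96 ft³) → storage unit 4 (remaining 54 ft³)
B11 (15 ft³) → storage unit 4 (remaining 39 ft³)
B12 (102 ft³) → storage unit 5 (remaining 48 ft³)
B13 (33 ft³) → storage unit 4 (remaining 6 ft³)
B14 (13 ft³) → storage unit 5 (remaining 35 ft³)
B15 (81 ft³) → storage unit 6 (remaining 69 ft³)
B16 (31 ft³) → storage unit 5 (remaining 4 ft³)
B17 (20 ft³) → storage unit 6 (remaining 49 ft³)

6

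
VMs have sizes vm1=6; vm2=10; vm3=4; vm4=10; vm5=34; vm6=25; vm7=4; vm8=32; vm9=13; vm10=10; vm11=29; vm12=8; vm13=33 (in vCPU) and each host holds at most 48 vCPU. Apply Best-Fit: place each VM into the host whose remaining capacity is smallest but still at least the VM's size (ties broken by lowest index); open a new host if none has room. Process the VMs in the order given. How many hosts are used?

Put vm1 (6 vCPU) in host 1; 42 vCPU remain.
Put vm2 (10 vCPU) in host 1; 32 vCPU remain.
Put vm3 (4 vCPU) in host 1; 28 vCPU remain.
Put vm4 (10 vCPU) in host 1; 18 vCPU remain.
Put vm5 (34 vCPU) in host 2; 14 vCPU remain.
Put vm6 (25 vCPU) in host 3; 23 vCPU remain.
Put vm7 (4 vCPU) in host 2; 10 vCPU remain.
Put vm8 (32 vCPU) in host 4; 16 vCPU remain.
Put vm9 (13 vCPU) in host 4; 3 vCPU remain.
Put vm10 (10 vCPU) in host 2; 0 vCPU remain.
Put vm11 (29 vCPU) in host 5; 19 vCPU remain.
Put vm12 (8 vCPU) in host 1; 10 vCPU remain.
Put vm13 (33 vCPU) in host 6; 15 vCPU remain.
Final hosts: [6,10,4,10,8] [34,4,10] [25] [32,13] [29] [33].

6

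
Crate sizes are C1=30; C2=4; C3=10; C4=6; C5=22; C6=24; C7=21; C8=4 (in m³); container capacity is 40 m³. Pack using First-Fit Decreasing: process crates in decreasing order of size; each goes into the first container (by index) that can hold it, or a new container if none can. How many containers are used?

Sorted descending: 30, 24, 22, 21, 10, 6, 4, 4.
container 1: place 30 m³, 10 m³ left
container 2: place 24 m³, 16 m³ left
container 3: place 22 m³, 18 m³ left
container 4: place 21 m³, 19 m³ left
container 1: place 10 m³, 0 m³ left
container 2: place 6 m³, 10 m³ left
container 2: place 4 m³, 6 m³ left
container 2: place 4 m³, 2 m³ left
Final containers: [30,10] [24,6,4,4] [22] [21].

4 containers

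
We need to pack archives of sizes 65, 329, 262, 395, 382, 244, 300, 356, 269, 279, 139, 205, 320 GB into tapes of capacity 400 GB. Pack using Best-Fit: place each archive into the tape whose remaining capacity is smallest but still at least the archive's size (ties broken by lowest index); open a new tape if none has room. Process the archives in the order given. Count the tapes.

tape 1: place 65 GB, 335 GB left
tape 1: place 329 GB, 6 GB left
tape 2: place 262 GB, 138 GB left
tape 3: place 395 GB, 5 GB left
tape 4: place 382 GB, 18 GB left
tape 5: place 244 GB, 156 GB left
tape 6: place 300 GB, 100 GB left
tape 7: place 356 GB, 44 GB left
tape 8: place 269 GB, 131 GB left
tape 9: place 279 GB, 121 GB left
tape 5: place 139 GB, 17 GB left
tape 10: place 205 GB, 195 GB left
tape 11: place 320 GB, 80 GB left
Final tapes: [65,329] [262] [395] [382] [244,139] [300] [356] [269] [279] [205] [320].

11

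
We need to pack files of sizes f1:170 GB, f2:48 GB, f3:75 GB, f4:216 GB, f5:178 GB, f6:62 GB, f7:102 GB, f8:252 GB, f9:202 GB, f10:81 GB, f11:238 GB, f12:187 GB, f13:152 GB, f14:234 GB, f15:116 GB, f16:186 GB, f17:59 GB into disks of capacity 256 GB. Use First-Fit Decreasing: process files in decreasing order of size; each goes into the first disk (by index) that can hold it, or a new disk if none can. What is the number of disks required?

Sorted descending: 252, 238, 234, 216, 202, 187, 186, 178, 170, 152, 116, 102, 81, 75, 62, 59, 48.
disk 1: place 252 GB, 4 GB left
disk 2: place 238 GB, 18 GB left
disk 3: place 234 GB, 22 GB left
disk 4: place 216 GB, 40 GB left
disk 5: place 202 GB, 54 GB left
disk 6: place 187 GB, 69 GB left
disk 7: place 186 GB, 70 GB left
disk 8: place 178 GB, 78 GB left
disk 9: place 170 GB, 86 GB left
disk 10: place 152 GB, 104 GB left
disk 11: place 116 GB, 140 GB left
disk 10: place 102 GB, 2 GB left
disk 9: place 81 GB, 5 GB left
disk 8: place 75 GB, 3 GB left
disk 6: place 62 GB, 7 GB left
disk 7: place 59 GB, 11 GB left
disk 5: place 48 GB, 6 GB left
Final disks: [252] [238] [234] [216] [202,48] [187,62] [186,59] [178,75] [170,81] [152,102] [116].

11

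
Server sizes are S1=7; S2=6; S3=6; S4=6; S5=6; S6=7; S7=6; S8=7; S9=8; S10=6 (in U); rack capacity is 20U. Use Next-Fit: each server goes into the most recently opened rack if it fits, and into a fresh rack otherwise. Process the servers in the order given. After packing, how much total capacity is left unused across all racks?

Put S1 (7U) in rack 1; 13U remain.
Put S2 (6U) in rack 1; 7U remain.
Put S3 (6U) in rack 1; 1U remain.
Put S4 (6U) in rack 2; 14U remain.
Put S5 (6U) in rack 2; 8U remain.
Put S6 (7U) in rack 2; 1U remain.
Put S7 (6U) in rack 3; 14U remain.
Put S8 (7U) in rack 3; 7U remain.
Put S9 (8U) in rack 4; 12U remain.
Put S10 (6U) in rack 4; 6U remain.
4 racks × 20U = 80U; used 65U; unused 15U.

15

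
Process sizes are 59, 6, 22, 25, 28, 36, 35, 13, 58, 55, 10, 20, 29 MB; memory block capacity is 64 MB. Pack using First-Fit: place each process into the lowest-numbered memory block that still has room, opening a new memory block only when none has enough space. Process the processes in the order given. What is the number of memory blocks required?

Put 59 MB in memory block 1; 5 MB remain.
Put 6 MB in memory block 2; 58 MB remain.
Put 22 MB in memory block 2; 36 MB remain.
Put 25 MB in memory block 2; 11 MB remain.
Put 28 MB in memory block 3; 36 MB remain.
Put 36 MB in memory block 3; 0 MB remain.
Put 35 MB in memory block 4; 29 MB remain.
Put 13 MB in memory block 4; 16 MB remain.
Put 58 MB in memory block 5; 6 MB remain.
Put 55 MB in memory block 6; 9 MB remain.
Put 10 MB in memory block 2; 1 MB remain.
Put 20 MB in memory block 7; 44 MB remain.
Put 29 MB in memory block 7; 15 MB remain.

7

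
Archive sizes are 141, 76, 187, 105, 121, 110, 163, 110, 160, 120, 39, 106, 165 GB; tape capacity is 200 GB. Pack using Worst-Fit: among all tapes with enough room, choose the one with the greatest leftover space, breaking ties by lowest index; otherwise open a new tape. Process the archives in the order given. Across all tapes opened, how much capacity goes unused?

597

Put 141 GB in tape 1; 59 GB remain.
Put 76 GB in tape 2; 124 GB remain.
Put 187 GB in tape 3; 13 GB remain.
Put 105 GB in tape 2; 19 GB remain.
Put 121 GB in tape 4; 79 GB remain.
Put 110 GB in tape 5; 90 GB remain.
Put 163 GB in tape 6; 37 GB remain.
Put 110 GB in tape 7; 90 GB remain.
Put 160 GB in tape 8; 40 GB remain.
Put 120 GB in tape 9; 80 GB remain.
Put 39 GB in tape 5; 51 GB remain.
Put 106 GB in tape 10; 94 GB remain.
Put 165 GB in tape 11; 35 GB remain.
11 tapes × 200 GB = 2200 GB; used 1603 GB; unused 597 GB.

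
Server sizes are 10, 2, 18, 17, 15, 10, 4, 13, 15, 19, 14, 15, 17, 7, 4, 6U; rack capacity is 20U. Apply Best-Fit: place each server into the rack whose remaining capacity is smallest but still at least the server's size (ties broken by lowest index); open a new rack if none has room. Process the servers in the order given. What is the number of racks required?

rack 1: place 10U, 10U left
rack 1: place 2U, 8U left
rack 2: place 18U, 2U left
rack 3: place 17U, 3U left
rack 4: place 15U, 5U left
rack 5: place 10U, 10U left
rack 4: place 4U, 1U left
rack 6: place 13U, 7U left
rack 7: place 15U, 5U left
rack 8: place 19U, 1U left
rack 9: place 14U, 6U left
rack 10: place 15U, 5U left
rack 11: place 17U, 3U left
rack 6: place 7U, 0U left
rack 7: place 4U, 1U left
rack 9: place 6U, 0U left
Final racks: [10,2] [18] [17] [15,4] [10] [13,7] [15,4] [19] [14,6] [15] [17].

11 racks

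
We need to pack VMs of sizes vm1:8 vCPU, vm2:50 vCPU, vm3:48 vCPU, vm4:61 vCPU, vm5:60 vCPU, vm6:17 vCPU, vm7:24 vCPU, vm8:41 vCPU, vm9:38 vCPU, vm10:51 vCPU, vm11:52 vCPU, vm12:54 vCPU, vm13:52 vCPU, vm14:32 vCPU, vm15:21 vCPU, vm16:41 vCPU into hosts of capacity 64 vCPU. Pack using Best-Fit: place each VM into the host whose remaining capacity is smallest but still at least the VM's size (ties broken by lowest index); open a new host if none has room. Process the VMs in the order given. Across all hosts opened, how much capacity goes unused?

host 1: place vm1 (8 vCPU), 56 vCPU left
host 1: place vm2 (50 vCPU), 6 vCPU left
host 2: place vm3 (48 vCPU), 16 vCPU left
host 3: place vm4 (61 vCPU), 3 vCPU left
host 4: place vm5 (60 vCPU), 4 vCPU left
host 5: place vm6 (17 vCPU), 47 vCPU left
host 5: place vm7 (24 vCPU), 23 vCPU left
host 6: place vm8 (41 vCPU), 23 vCPU left
host 7: place vm9 (38 vCPU), 26 vCPU left
host 8: place vm10 (51 vCPU), 13 vCPU left
host 9: place vm11 (52 vCPU), 12 vCPU left
host 10: place vm12 (54 vCPU), 10 vCPU left
host 11: place vm13 (52 vCPU), 12 vCPU left
host 12: place vm14 (32 vCPU), 32 vCPU left
host 5: place vm15 (21 vCPU), 2 vCPU left
host 13: place vm16 (41 vCPU), 23 vCPU left
13 hosts × 64 vCPU = 832 vCPU; used 650 vCPU; unused 182 vCPU.

182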